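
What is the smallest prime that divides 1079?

13

1079 is odd.
Digit sum 17, not divisible by 3.
Ends in 9: not divisible by 5.
7: 1079 = 7·154 + 1
11: 1079 = 11·98 + 1
13: 1079 = 13·83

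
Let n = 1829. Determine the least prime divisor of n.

1829 is odd.
Digit sum 20, not divisible by 3.
Ends in 9: not divisible by 5.
7: 1829 = 7·261 + 2
11: 1829 = 11·166 + 3
13: 1829 = 13·140 + 9
17: 1829 = 17·107 + 10
19: 1829 = 19·96 + 5
23: 1829 = 23·79 + 12
29: 1829 = 29·63 + 2
31: 1829 = 31·59

31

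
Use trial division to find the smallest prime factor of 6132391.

6132391 is odd.
Digit sum 25, not divisible by 3.
Ends in 1: not divisible by 5.
7: 6132391 = 7·876055 + 6
11: 6132391 = 11·557490 + 1
13: 6132391 = 13·471722 + 5
17: 6132391 = 17·360728 + 15
19: 6132391 = 19·322757 + 8
23: 6132391 = 23·266625 + 16
29: 6132391 = 29·211461 + 22
31: 6132391 = 31·197819 + 2
37: 6132391 = 37·165740 + 11
41: 6132391 = 41·149570 + 21
43: 6132391 = 43·142613 + 32
47: 6132391 = 47·130476 + 19
53: 6132391 = 53·115705 + 26
59: 6132391 = 59·103938 + 49
61: 6132391 = 61·100531

61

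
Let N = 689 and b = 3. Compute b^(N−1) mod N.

3^1 ≡ 3 (mod 689)
3^2 ≡ 3^2 = 9 ≡ 9 (mod 689)
3^4 ≡ 9^2 = 81 ≡ 81 (mod 689)
3^8 ≡ 81^2 = 6561 ≡ 360 (mod 689)
3^16 ≡ 360^2 = 129600 ≡ 68 (mod 689)
3^32 ≡ 68^2 = 4624 ≡ 490 (mod 689)
3^64 ≡ 490^2 = 240100 ≡ 328 (mod 689)
3^128 ≡ 328^2 = 107584 ≡ 100 (mod 689)
3^256 ≡ 100^2 = 10000 ≡ 354 (mod 689)
3^512 ≡ 354^2 = 125316 ≡ 607 (mod 689)
688 = 512 + 128 + 32 + 16 in binary powers of 2.
So 3^688 ≡ 607 · 100 · 490 · 68 ≡ 328 (mod 689).
Since 328 ≠ 1, base 3 is a Fermat witness: 689 is composite.

328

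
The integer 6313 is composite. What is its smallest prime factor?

6313 is odd.
Digit sum 13, not divisible by 3.
Ends in 3: not divisible by 5.
7: 6313 = 7·901 + 6
11: 6313 = 11·573 + 10
13: 6313 = 13·485 + 8
17: 6313 = 17·371 + 6
19: 6313 = 19·332 + 5
23: 6313 = 23·274 + 11
29: 6313 = 29·217 + 20
31: 6313 = 31·203 + 20
37: 6313 = 37·170 + 23
41: 6313 = 41·153 + 40
43: 6313 = 43·146 + 35
47: 6313 = 47·134 + 15
53: 6313 = 53·119 + 6
59: 6313 = 59·107

59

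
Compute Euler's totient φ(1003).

Factor: 1003 = 17 · 59.
φ(1003) = (17−1) · (59−1) = 16 · 58 = 928.

928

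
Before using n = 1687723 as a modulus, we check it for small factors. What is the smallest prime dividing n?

1687723 is odd.
Digit sum 34, not divisible by 3.
Ends in 3: not divisible by 5.
7: 1687723 = 7·241103 + 2
11: 1687723 = 11·153429 + 4
13: 1687723 = 13·129824 + 11
17: 1687723 = 17·99277 + 14
19: 1687723 = 19·88827 + 10
23: 1687723 = 23·73379 + 6
29: 1687723 = 29·58197 + 10
31: 1687723 = 31·54442 + 21
37: 1687723 = 37·45614 + 5
41: 1687723 = 41·41163 + 40
43: 1687723 = 43·39249 + 16
47: 1687723 = 47·35909

47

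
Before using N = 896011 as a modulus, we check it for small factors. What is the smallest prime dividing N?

23

896011 is odd.
Digit sum 25, not divisible by 3.
Ends in 1: not divisible by 5.
7: 896011 = 7·128001 + 4
11: 896011 = 11·81455 + 6
13: 896011 = 13·68923 + 12
17: 896011 = 17·52706 + 9
19: 896011 = 19·47158 + 9
23: 896011 = 23·38957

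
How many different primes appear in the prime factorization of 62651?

62651 = 31 · 2021
2021 = 43 · 47
62651 = 31 · 43 · 47, which has 3 distinct prime factors.

3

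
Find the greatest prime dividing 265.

53

265 = 5 · 53
53 is prime.
So 265 = 5 · 53; the largest prime factor is 53.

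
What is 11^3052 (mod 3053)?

11^1 ≡ 11 (mod 3053)
11^2 ≡ 11^2 = 121 ≡ 121 (mod 3053)
11^4 ≡ 121^2 = 14641 ≡ 2429 (mod 3053)
11^8 ≡ 2429^2 = 5900041 ≡ 1645 (mod 3053)
11^16 ≡ 1645^2 = 2706025 ≡ 1067 (mod 3053)
11^32 ≡ 1067^2 = 1138489 ≡ 2773 (mod 3053)
11^64 ≡ 2773^2 = 7689529 ≡ 2075 (mod 3053)
11^128 ≡ 2075^2 = 4305625 ≡ 895 (mod 3053)
11^256 ≡ 895^2 = 801025 ≡ 1139 (mod 3053)
11^512 ≡ 1139^2 = 1297321 ≡ 2849 (mod 3053)
11^1024 ≡ 2849^2 = 8116801 ≡ 1927 (mod 3053)
11^2048 ≡ 1927^2 = 3713329 ≡ 881 (mod 3053)
3052 = 2048 + 512 + 256 + 128 + 64 + 32 + 8 + 4 in binary powers of 2.
So 11^3052 ≡ 881 · 2849 · 1139 · 895 · 2075 · 2773 · 1645 · 2429 ≡ 2968 (mod 3053).
Since 2968 ≠ 1, base 11 is a Fermat witness: 3053 is composite.

2968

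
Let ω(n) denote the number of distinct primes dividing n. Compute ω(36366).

36366 = 2 · 18183
18183 = 3 · 6061
6061 = 11 · 551
551 = 19 · 29
36366 = 2 · 3 · 11 · 19 · 29, which has 5 distinct prime factors.

5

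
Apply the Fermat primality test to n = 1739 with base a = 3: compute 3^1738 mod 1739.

3^1 ≡ 3 (mod 1739)
3^2 ≡ 3^2 = 9 ≡ 9 (mod 1739)
3^4 ≡ 9^2 = 81 ≡ 81 (mod 1739)
3^8 ≡ 81^2 = 6561 ≡ 1344 (mod 1739)
3^16 ≡ 1344^2 = 1806336 ≡ 1254 (mod 1739)
3^32 ≡ 1254^2 = 1572516 ≡ 460 (mod 1739)
3^64 ≡ 460^2 = 211600 ≡ 1181 (mod 1739)
3^128 ≡ 1181^2 = 1394761 ≡ 83 (mod 1739)
3^256 ≡ 83^2 = 6889 ≡ 1672 (mod 1739)
3^512 ≡ 1672^2 = 2795584 ≡ 1011 (mod 1739)
3^1024 ≡ 1011^2 = 1022121 ≡ 1328 (mod 1739)
1738 = 1024 + 512 + 128 + 64 + 8 + 2 in binary powers of 2.
So 3^1738 ≡ 1328 · 1011 · 83 · 1181 · 1344 · 9 ≡ 1070 (mod 1739).
Since 1070 ≠ 1, base 3 is a Fermat witness: 1739 is composite.

1070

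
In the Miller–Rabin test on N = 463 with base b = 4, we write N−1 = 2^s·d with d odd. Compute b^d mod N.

1

463 − 1 = 462 = 2^1 · 231, so d = 231.
4^1 ≡ 4 (mod 463)
4^2 ≡ 4^2 = 16 ≡ 16 (mod 463)
4^4 ≡ 16^2 = 256 ≡ 256 (mod 463)
4^8 ≡ 256^2 = 65536 ≡ 253 (mod 463)
4^16 ≡ 253^2 = 64009 ≡ 115 (mod 463)
4^32 ≡ 115^2 = 13225 ≡ 261 (mod 463)
4^64 ≡ 261^2 = 68121 ≡ 60 (mod 463)
4^128 ≡ 60^2 = 3600 ≡ 359 (mod 463)
231 = 128 + 64 + 32 + 4 + 2 + 1 in binary powers of 2.
So 4^231 ≡ 359 · 60 · 261 · 256 · 16 · 4 ≡ 1 (mod 463).
Since 4^d ≡ 1 (mod 463), base 4 does not prove 463 composite.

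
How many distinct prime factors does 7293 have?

4

7293 = 3 · 2431
2431 = 11 · 221
221 = 13 · 17
7293 = 3 · 11 · 13 · 17, which has 4 distinct prime factors.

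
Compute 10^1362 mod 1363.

10^1 ≡ 10 (mod 1363)
10^2 ≡ 10^2 = 100 ≡ 100 (mod 1363)
10^4 ≡ 100^2 = 10000 ≡ 459 (mod 1363)
10^8 ≡ 459^2 = 210681 ≡ 779 (mod 1363)
10^16 ≡ 779^2 = 606841 ≡ 306 (mod 1363)
10^32 ≡ 306^2 = 93636 ≡ 952 (mod 1363)
10^64 ≡ 952^2 = 906304 ≡ 1272 (mod 1363)
10^128 ≡ 1272^2 = 1617984 ≡ 103 (mod 1363)
10^256 ≡ 103^2 = 10609 ≡ 1068 (mod 1363)
10^512 ≡ 1068^2 = 1140624 ≡ 1156 (mod 1363)
10^1024 ≡ 1156^2 = 1336336 ≡ 596 (mod 1363)
1362 = 1024 + 256 + 64 + 16 + 2 in binary powers of 2.
So 10^1362 ≡ 596 · 1068 · 1272 · 306 · 100 ≡ 63 (mod 1363).
Since 63 ≠ 1, base 10 is a Fermat witness: 1363 is composite.

63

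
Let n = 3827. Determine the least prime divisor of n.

3827 is odd.
Digit sum 20, not divisible by 3.
Ends in 7: not divisible by 5.
7: 3827 = 7·546 + 5
11: 3827 = 11·347 + 10
13: 3827 = 13·294 + 5
17: 3827 = 17·225 + 2
19: 3827 = 19·201 + 8
23: 3827 = 23·166 + 9
29: 3827 = 29·131 + 28
31: 3827 = 31·123 + 14
37: 3827 = 37·103 + 16
41: 3827 = 41·93 + 14
43: 3827 = 43·89

43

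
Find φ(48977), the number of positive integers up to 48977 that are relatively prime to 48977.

44352

Factor: 48977 = 17 · 43 · 67.
φ(48977) = (17−1) · (43−1) · (67−1) = 16 · 42 · 66 = 44352.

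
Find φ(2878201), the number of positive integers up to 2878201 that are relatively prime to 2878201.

2817360

Factor: 2878201 = 127 · 131 · 173.
φ(2878201) = (127−1) · (131−1) · (173−1) = 126 · 130 · 172 = 2817360.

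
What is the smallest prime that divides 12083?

12083 is odd.
Digit sum 14, not divisible by 3.
Ends in 3: not divisible by 5.
7: 12083 = 7·1726 + 1
11: 12083 = 11·1098 + 5
13: 12083 = 13·929 + 6
17: 12083 = 17·710 + 13
19: 12083 = 19·635 + 18
23: 12083 = 23·525 + 8
29: 12083 = 29·416 + 19
31: 12083 = 31·389 + 24
37: 12083 = 37·326 + 21
41: 12083 = 41·294 + 29
43: 12083 = 43·281

43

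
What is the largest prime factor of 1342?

1342 = 2 · 671
671 = 11 · 61
61 is prime.
So 1342 = 2 · 11 · 61; the largest prime factor is 61.

61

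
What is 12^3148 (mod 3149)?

12^1 ≡ 12 (mod 3149)
12^2 ≡ 12^2 = 144 ≡ 144 (mod 3149)
12^4 ≡ 144^2 = 20736 ≡ 1842 (mod 3149)
12^8 ≡ 1842^2 = 3392964 ≡ 1491 (mod 3149)
12^16 ≡ 1491^2 = 2223081 ≡ 3036 (mod 3149)
12^32 ≡ 3036^2 = 9217296 ≡ 173 (mod 3149)
12^64 ≡ 173^2 = 29929 ≡ 1588 (mod 3149)
12^128 ≡ 1588^2 = 2521744 ≡ 2544 (mod 3149)
12^256 ≡ 2544^2 = 6471936 ≡ 741 (mod 3149)
12^512 ≡ 741^2 = 549081 ≡ 1155 (mod 3149)
12^1024 ≡ 1155^2 = 1334025 ≡ 1998 (mod 3149)
12^2048 ≡ 1998^2 = 3992004 ≡ 2221 (mod 3149)
3148 = 2048 + 1024 + 64 + 8 + 4 in binary powers of 2.
So 12^3148 ≡ 2221 · 1998 · 1588 · 1491 · 1842 ≡ 2179 (mod 3149).
Since 2179 ≠ 1, base 12 is a Fermat witness: 3149 is composite.

2179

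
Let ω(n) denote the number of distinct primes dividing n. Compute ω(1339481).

5

1339481 = 11 · 121771
121771 = 13 · 9367
9367 = 17 · 551
551 = 19 · 29
1339481 = 11 · 13 · 17 · 19 · 29, which has 5 distinct prime factors.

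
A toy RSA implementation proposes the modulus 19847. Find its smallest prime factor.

89

19847 is odd.
Digit sum 29, not divisible by 3.
Ends in 7: not divisible by 5.
7: 19847 = 7·2835 + 2
11: 19847 = 11·1804 + 3
13: 19847 = 13·1526 + 9
17: 19847 = 17·1167 + 8
19: 19847 = 19·1044 + 11
23: 19847 = 23·862 + 21
29: 19847 = 29·684 + 11
31: 19847 = 31·640 + 7
37: 19847 = 37·536 + 15
41: 19847 = 41·484 + 3
43: 19847 = 43·461 + 24
47: 19847 = 47·422 + 13
53: 19847 = 53·374 + 25
59: 19847 = 59·336 + 23
61: 19847 = 61·325 + 22
67: 19847 = 67·296 + 15
71: 19847 = 71·279 + 38
73: 19847 = 73·271 + 64
79: 19847 = 79·251 + 18
83: 19847 = 83·239 + 10
89: 19847 = 89·223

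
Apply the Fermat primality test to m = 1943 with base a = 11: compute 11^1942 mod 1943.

11^1 ≡ 11 (mod 1943)
11^2 ≡ 11^2 = 121 ≡ 121 (mod 1943)
11^4 ≡ 121^2 = 14641 ≡ 1040 (mod 1943)
11^8 ≡ 1040^2 = 1081600 ≡ 1292 (mod 1943)
11^16 ≡ 1292^2 = 1669264 ≡ 227 (mod 1943)
11^32 ≡ 227^2 = 51529 ≡ 1011 (mod 1943)
11^64 ≡ 1011^2 = 1022121 ≡ 103 (mod 1943)
11^128 ≡ 103^2 = 10609 ≡ 894 (mod 1943)
11^256 ≡ 894^2 = 799236 ≡ 663 (mod 1943)
11^512 ≡ 663^2 = 439569 ≡ 451 (mod 1943)
11^1024 ≡ 451^2 = 203401 ≡ 1329 (mod 1943)
1942 = 1024 + 512 + 256 + 128 + 16 + 4 + 2 in binary powers of 2.
So 11^1942 ≡ 1329 · 451 · 663 · 894 · 227 · 1040 · 121 ≡ 138 (mod 1943).
Since 138 ≠ 1, base 11 is a Fermat witness: 1943 is composite.

138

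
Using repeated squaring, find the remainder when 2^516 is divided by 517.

2^1 ≡ 2 (mod 517)
2^2 ≡ 2^2 = 4 ≡ 4 (mod 517)
2^4 ≡ 4^2 = 16 ≡ 16 (mod 517)
2^8 ≡ 16^2 = 256 ≡ 256 (mod 517)
2^16 ≡ 256^2 = 65536 ≡ 394 (mod 517)
2^32 ≡ 394^2 = 155236 ≡ 136 (mod 517)
2^64 ≡ 136^2 = 18496 ≡ 401 (mod 517)
2^128 ≡ 401^2 = 160801 ≡ 14 (mod 517)
2^256 ≡ 14^2 = 196 ≡ 196 (mod 517)
2^512 ≡ 196^2 = 38416 ≡ 158 (mod 517)
516 = 512 + 4 in binary powers of 2.
So 2^516 ≡ 158 · 16 ≡ 460 (mod 517).
Since 460 ≠ 1, base 2 is a Fermat witness: 517 is composite.

460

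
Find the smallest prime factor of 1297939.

1297939 is odd.
Digit sum 40, not divisible by 3.
Ends in 9: not divisible by 5.
7: 1297939 = 7·185419 + 6
11: 1297939 = 11·117994 + 5
13: 1297939 = 13·99841 + 6
17: 1297939 = 17·76349 + 6
19: 1297939 = 19·68312 + 11
23: 1297939 = 23·56432 + 3
29: 1297939 = 29·44756 + 15
31: 1297939 = 31·41869

31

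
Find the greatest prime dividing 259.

37

259 = 7 · 37
37 is prime.
So 259 = 7 · 37; the largest prime factor is 37.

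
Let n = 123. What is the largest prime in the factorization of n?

123 = 3 · 41
41 is prime.
So 123 = 3 · 41; the largest prime factor is 41.

41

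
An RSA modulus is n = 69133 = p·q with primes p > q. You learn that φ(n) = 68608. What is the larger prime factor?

φ(n) = (p−1)(q−1) = n − (p+q) + 1, so p + q = 69133 − 68608 + 1 = 526.
p and q are the roots of t² − 526t + 69133 = 0.
Discriminant: 526² − 4·69133 = 276676 − 276532 = 144; √144 = 12.
q = (526 − 12)/2 = 257, p = (526 + 12)/2 = 269.
Check: 257 · 269 = 69133.

269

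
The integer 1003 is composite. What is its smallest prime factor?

17

1003 is odd.
Digit sum 4, not divisible by 3.
Ends in 3: not divisible by 5.
7: 1003 = 7·143 + 2
11: 1003 = 11·91 + 2
13: 1003 = 13·77 + 2
17: 1003 = 17·59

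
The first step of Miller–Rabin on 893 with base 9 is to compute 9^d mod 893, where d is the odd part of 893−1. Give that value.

893 − 1 = 892 = 2^2 · 223, so d = 223.
9^1 ≡ 9 (mod 893)
9^2 ≡ 9^2 = 81 ≡ 81 (mod 893)
9^4 ≡ 81^2 = 6561 ≡ 310 (mod 893)
9^8 ≡ 310^2 = 96100 ≡ 549 (mod 893)
9^16 ≡ 549^2 = 301401 ≡ 460 (mod 893)
9^32 ≡ 460^2 = 211600 ≡ 852 (mod 893)
9^64 ≡ 852^2 = 725904 ≡ 788 (mod 893)
9^128 ≡ 788^2 = 620944 ≡ 309 (mod 893)
223 = 128 + 64 + 16 + 8 + 4 + 2 + 1 in binary powers of 2.
So 9^223 ≡ 309 · 788 · 460 · 549 · 310 · 81 · 9 ≡ 460 (mod 893).
Squaring chain: 460 → 852; never reaches −1, so base 9 is a Miller–Rabin witness that 893 is composite.

460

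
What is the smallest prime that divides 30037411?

30037411 is odd.
Digit sum 19, not divisible by 3.
Ends in 1: not divisible by 5.
7: 30037411 = 7·4291058 + 5
11: 30037411 = 11·2730673 + 8
13: 30037411 = 13·2310570 + 1
17: 30037411 = 17·1766906 + 9
19: 30037411 = 19·1580916 + 7
23: 30037411 = 23·1305974 + 9
29: 30037411 = 29·1035772 + 23
31: 30037411 = 31·968948 + 23
37: 30037411 = 37·811821 + 34
41: 30037411 = 41·732619 + 32
43: 30037411 = 43·698544 + 19
47: 30037411 = 47·639093 + 40
53: 30037411 = 53·566743 + 32
59: 30037411 = 59·509108 + 39
61: 30037411 = 61·492416 + 35
67: 30037411 = 67·448319 + 38
71: 30037411 = 71·423062 + 9
73: 30037411 = 73·411471 + 28
79: 30037411 = 79·380220 + 31
83: 30037411 = 83·361896 + 43
89: 30037411 = 89·337499

89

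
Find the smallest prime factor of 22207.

22207 is odd.
Digit sum 13, not divisible by 3.
Ends in 7: not divisible by 5.
7: 22207 = 7·3172 + 3
11: 22207 = 11·2018 + 9
13: 22207 = 13·1708 + 3
17: 22207 = 17·1306 + 5
19: 22207 = 19·1168 + 15
23: 22207 = 23·965 + 12
29: 22207 = 29·765 + 22
31: 22207 = 31·716 + 11
37: 22207 = 37·600 + 7
41: 22207 = 41·541 + 26
43: 22207 = 43·516 + 19
47: 22207 = 47·472 + 23
53: 22207 = 53·419

53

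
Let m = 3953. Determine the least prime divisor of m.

3953 is odd.
Digit sum 20, not divisible by 3.
Ends in 3: not divisible by 5.
7: 3953 = 7·564 + 5
11: 3953 = 11·359 + 4
13: 3953 = 13·304 + 1
17: 3953 = 17·232 + 9
19: 3953 = 19·208 + 1
23: 3953 = 23·171 + 20
29: 3953 = 29·136 + 9
31: 3953 = 31·127 + 16
37: 3953 = 37·106 + 31
41: 3953 = 41·96 + 17
43: 3953 = 43·91 + 40
47: 3953 = 47·84 + 5
53: 3953 = 53·74 + 31
59: 3953 = 59·67

59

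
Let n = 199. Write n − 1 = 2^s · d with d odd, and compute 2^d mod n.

1

199 − 1 = 198 = 2^1 · 99, so d = 99.
2^1 ≡ 2 (mod 199)
2^2 ≡ 2^2 = 4 ≡ 4 (mod 199)
2^4 ≡ 4^2 = 16 ≡ 16 (mod 199)
2^8 ≡ 16^2 = 256 ≡ 57 (mod 199)
2^16 ≡ 57^2 = 3249 ≡ 65 (mod 199)
2^32 ≡ 65^2 = 4225 ≡ 46 (mod 199)
2^64 ≡ 46^2 = 2116 ≡ 126 (mod 199)
99 = 64 + 32 + 2 + 1 in binary powers of 2.
So 2^99 ≡ 126 · 46 · 4 · 2 ≡ 1 (mod 199).
Since 2^d ≡ 1 (mod 199), base 2 does not prove 199 composite.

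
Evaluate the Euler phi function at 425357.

395200

Factor: 425357 = 17 · 131 · 191.
φ(425357) = (17−1) · (131−1) · (191−1) = 16 · 130 · 190 = 395200.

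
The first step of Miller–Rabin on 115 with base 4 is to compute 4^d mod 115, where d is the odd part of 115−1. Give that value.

115 − 1 = 114 = 2^1 · 57, so d = 57.
4^1 ≡ 4 (mod 115)
4^2 ≡ 4^2 = 16 ≡ 16 (mod 115)
4^4 ≡ 16^2 = 256 ≡ 26 (mod 115)
4^8 ≡ 26^2 = 676 ≡ 101 (mod 115)
4^16 ≡ 101^2 = 10201 ≡ 81 (mod 115)
4^32 ≡ 81^2 = 6561 ≡ 6 (mod 115)
57 = 32 + 16 + 8 + 1 in binary powers of 2.
So 4^57 ≡ 6 · 81 · 101 · 4 ≡ 39 (mod 115).
Squaring chain: 39; never reaches −1, so base 4 is a Miller–Rabin witness that 115 is composite.

39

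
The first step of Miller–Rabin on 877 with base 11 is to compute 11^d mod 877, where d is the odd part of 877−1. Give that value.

151

877 − 1 = 876 = 2^2 · 219, so d = 219.
11^1 ≡ 11 (mod 877)
11^2 ≡ 11^2 = 121 ≡ 121 (mod 877)
11^4 ≡ 121^2 = 14641 ≡ 609 (mod 877)
11^8 ≡ 609^2 = 370881 ≡ 787 (mod 877)
11^16 ≡ 787^2 = 619369 ≡ 207 (mod 877)
11^32 ≡ 207^2 = 42849 ≡ 753 (mod 877)
11^64 ≡ 753^2 = 567009 ≡ 467 (mod 877)
11^128 ≡ 467^2 = 218089 ≡ 593 (mod 877)
219 = 128 + 64 + 16 + 8 + 2 + 1 in binary powers of 2.
So 11^219 ≡ 593 · 467 · 207 · 787 · 121 · 11 ≡ 151 (mod 877).
Squaring chain: 151 → 876; reaches −1, so base 11 does not prove 877 composite.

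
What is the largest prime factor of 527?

31

527 = 17 · 31
31 is prime.
So 527 = 17 · 31; the largest prime factor is 31.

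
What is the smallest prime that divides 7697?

7697 is odd.
Digit sum 29, not divisible by 3.
Ends in 7: not divisible by 5.
7: 7697 = 7·1099 + 4
11: 7697 = 11·699 + 8
13: 7697 = 13·592 + 1
17: 7697 = 17·452 + 13
19: 7697 = 19·405 + 2
23: 7697 = 23·334 + 15
29: 7697 = 29·265 + 12
31: 7697 = 31·248 + 9
37: 7697 = 37·208 + 1
41: 7697 = 41·187 + 30
43: 7697 = 43·179

43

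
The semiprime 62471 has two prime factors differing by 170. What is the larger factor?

Since p = q + 170, we have 62471 = q(q + 170), so q² + 170q − 62471 = 0.
Discriminant: 170² + 4·62471 = 28900 + 249884 = 278784; √278784 = 528.
q = (−170 + 528)/2 = 179, and p = q + 170 = 349.
Check: 179 · 349 = 62471.

349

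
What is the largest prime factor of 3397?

3397 = 43 · 79
79 is prime.
So 3397 = 43 · 79; the largest prime factor is 79.

79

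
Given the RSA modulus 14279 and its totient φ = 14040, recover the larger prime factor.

131

φ(n) = (p−1)(q−1) = n − (p+q) + 1, so p + q = 14279 − 14040 + 1 = 240.
p and q are the roots of t² − 240t + 14279 = 0.
Discriminant: 240² − 4·14279 = 57600 − 57116 = 484; √484 = 22.
q = (240 − 22)/2 = 109, p = (240 + 22)/2 = 131.
Check: 109 · 131 = 14279.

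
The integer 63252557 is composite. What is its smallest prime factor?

63252557 is odd.
Digit sum 35, not divisible by 3.
Ends in 7: not divisible by 5.
7: 63252557 = 7·9036079 + 4
11: 63252557 = 11·5750232 + 5
13: 63252557 = 13·4865581 + 4
17: 63252557 = 17·3720738 + 11
19: 63252557 = 19·3329081 + 18
23: 63252557 = 23·2750111 + 4
29: 63252557 = 29·2181122 + 19
31: 63252557 = 31·2040405 + 2
37: 63252557 = 37·1709528 + 21
41: 63252557 = 41·1542745 + 12
43: 63252557 = 43·1470989 + 30
47: 63252557 = 47·1345799 + 4
53: 63252557 = 53·1193444 + 25
59: 63252557 = 59·1072077 + 14
61: 63252557 = 61·1036927 + 10
67: 63252557 = 67·944068 + 1
71: 63252557 = 71·890881 + 6
73: 63252557 = 73·866473 + 28
79: 63252557 = 79·800665 + 22
83: 63252557 = 83·762079

83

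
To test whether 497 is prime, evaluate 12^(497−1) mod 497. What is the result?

79

12^1 ≡ 12 (mod 497)
12^2 ≡ 12^2 = 144 ≡ 144 (mod 497)
12^4 ≡ 144^2 = 20736 ≡ 359 (mod 497)
12^8 ≡ 359^2 = 128881 ≡ 158 (mod 497)
12^16 ≡ 158^2 = 24964 ≡ 114 (mod 497)
12^32 ≡ 114^2 = 12996 ≡ 74 (mod 497)
12^64 ≡ 74^2 = 5476 ≡ 9 (mod 497)
12^128 ≡ 9^2 = 81 ≡ 81 (mod 497)
12^256 ≡ 81^2 = 6561 ≡ 100 (mod 497)
496 = 256 + 128 + 64 + 32 + 16 in binary powers of 2.
So 12^496 ≡ 100 · 81 · 9 · 74 · 114 ≡ 79 (mod 497).
Since 79 ≠ 1, base 12 is a Fermat witness: 497 is composite.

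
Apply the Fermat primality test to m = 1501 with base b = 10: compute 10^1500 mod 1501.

10^1 ≡ 10 (mod 1501)
10^2 ≡ 10^2 = 100 ≡ 100 (mod 1501)
10^4 ≡ 100^2 = 10000 ≡ 994 (mod 1501)
10^8 ≡ 994^2 = 988036 ≡ 378 (mod 1501)
10^16 ≡ 378^2 = 142884 ≡ 289 (mod 1501)
10^32 ≡ 289^2 = 83521 ≡ 966 (mod 1501)
10^64 ≡ 966^2 = 933156 ≡ 1035 (mod 1501)
10^128 ≡ 1035^2 = 1071225 ≡ 1012 (mod 1501)
10^256 ≡ 1012^2 = 1024144 ≡ 462 (mod 1501)
10^512 ≡ 462^2 = 213444 ≡ 302 (mod 1501)
10^1024 ≡ 302^2 = 91204 ≡ 1144 (mod 1501)
1500 = 1024 + 256 + 128 + 64 + 16 + 8 + 4 in binary powers of 2.
So 10^1500 ≡ 1144 · 462 · 1012 · 1035 · 289 · 378 · 994 ≡ 144 (mod 1501).
Since 144 ≠ 1, base 10 is a Fermat witness: 1501 is composite.

144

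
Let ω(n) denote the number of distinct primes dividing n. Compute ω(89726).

89726 = 2 · 44863
44863 = 7 · 6409
6409 = 13 · 493
493 = 17 · 29
89726 = 2 · 7 · 13 · 17 · 29, which has 5 distinct prime factors.

5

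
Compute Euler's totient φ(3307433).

Factor: 3307433 = 103 · 163 · 197.
φ(3307433) = (103−1) · (163−1) · (197−1) = 102 · 162 · 196 = 3238704.

3238704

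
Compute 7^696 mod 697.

16

7^1 ≡ 7 (mod 697)
7^2 ≡ 7^2 = 49 ≡ 49 (mod 697)
7^4 ≡ 49^2 = 2401 ≡ 310 (mod 697)
7^8 ≡ 310^2 = 96100 ≡ 611 (mod 697)
7^16 ≡ 611^2 = 373321 ≡ 426 (mod 697)
7^32 ≡ 426^2 = 181476 ≡ 256 (mod 697)
7^64 ≡ 256^2 = 65536 ≡ 18 (mod 697)
7^128 ≡ 18^2 = 324 ≡ 324 (mod 697)
7^256 ≡ 324^2 = 104976 ≡ 426 (mod 697)
7^512 ≡ 426^2 = 181476 ≡ 256 (mod 697)
696 = 512 + 128 + 32 + 16 + 8 in binary powers of 2.
So 7^696 ≡ 256 · 324 · 256 · 426 · 611 ≡ 16 (mod 697).
Since 16 ≠ 1, base 7 is a Fermat witness: 697 is composite.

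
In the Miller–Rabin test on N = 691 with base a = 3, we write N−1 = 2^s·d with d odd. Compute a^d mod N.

691 − 1 = 690 = 2^1 · 345, so d = 345.
3^1 ≡ 3 (mod 691)
3^2 ≡ 3^2 = 9 ≡ 9 (mod 691)
3^4 ≡ 9^2 = 81 ≡ 81 (mod 691)
3^8 ≡ 81^2 = 6561 ≡ 342 (mod 691)
3^16 ≡ 342^2 = 116964 ≡ 185 (mod 691)
3^32 ≡ 185^2 = 34225 ≡ 366 (mod 691)
3^64 ≡ 366^2 = 133956 ≡ 593 (mod 691)
3^128 ≡ 593^2 = 351649 ≡ 621 (mod 691)
3^256 ≡ 621^2 = 385641 ≡ 63 (mod 691)
345 = 256 + 64 + 16 + 8 + 1 in binary powers of 2.
So 3^345 ≡ 63 · 593 · 185 · 342 · 3 ≡ 690 (mod 691).
Since 3^d ≡ 690 (mod 691), base 3 does not prove 691 composite.

690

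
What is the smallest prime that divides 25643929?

25643929 is odd.
Digit sum 40, not divisible by 3.
Ends in 9: not divisible by 5.
7: 25643929 = 7·3663418 + 3
11: 25643929 = 11·2331266 + 3
13: 25643929 = 13·1972609 + 12
17: 25643929 = 17·1508466 + 7
19: 25643929 = 19·1349680 + 9
23: 25643929 = 23·1114953 + 10
29: 25643929 = 29·884273 + 12
31: 25643929 = 31·827223 + 16
37: 25643929 = 37·693079 + 6
41: 25643929 = 41·625461 + 28
43: 25643929 = 43·596370 + 19
47: 25643929 = 47·545615 + 24
53: 25643929 = 53·483847 + 38
59: 25643929 = 59·434642 + 51
61: 25643929 = 61·420392 + 17
67: 25643929 = 67·382745 + 14
71: 25643929 = 71·361182 + 7
73: 25643929 = 73·351286 + 51
79: 25643929 = 79·324606 + 55
83: 25643929 = 83·308963

83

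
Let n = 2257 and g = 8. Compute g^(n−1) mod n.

8^1 ≡ 8 (mod 2257)
8^2 ≡ 8^2 = 64 ≡ 64 (mod 2257)
8^4 ≡ 64^2 = 4096 ≡ 1839 (mod 2257)
8^8 ≡ 1839^2 = 3381921 ≡ 935 (mod 2257)
8^16 ≡ 935^2 = 874225 ≡ 766 (mod 2257)
8^32 ≡ 766^2 = 586756 ≡ 2193 (mod 2257)
8^64 ≡ 2193^2 = 4809249 ≡ 1839 (mod 2257)
8^128 ≡ 1839^2 = 3381921 ≡ 935 (mod 2257)
8^256 ≡ 935^2 = 874225 ≡ 766 (mod 2257)
8^512 ≡ 766^2 = 586756 ≡ 2193 (mod 2257)
8^1024 ≡ 2193^2 = 4809249 ≡ 1839 (mod 2257)
8^2048 ≡ 1839^2 = 3381921 ≡ 935 (mod 2257)
2256 = 2048 + 128 + 64 + 16 in binary powers of 2.
So 8^2256 ≡ 935 · 935 · 1839 · 766 ≡ 1925 (mod 2257).
Since 1925 ≠ 1, base 8 is a Fermat witness: 2257 is composite.

1925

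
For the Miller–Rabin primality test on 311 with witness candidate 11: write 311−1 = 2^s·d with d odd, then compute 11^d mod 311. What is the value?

311 − 1 = 310 = 2^1 · 155, so d = 155.
11^1 ≡ 11 (mod 311)
11^2 ≡ 11^2 = 121 ≡ 121 (mod 311)
11^4 ≡ 121^2 = 14641 ≡ 24 (mod 311)
11^8 ≡ 24^2 = 576 ≡ 265 (mod 311)
11^16 ≡ 265^2 = 70225 ≡ 250 (mod 311)
11^32 ≡ 250^2 = 62500 ≡ 300 (mod 311)
11^64 ≡ 300^2 = 90000 ≡ 121 (mod 311)
11^128 ≡ 121^2 = 14641 ≡ 24 (mod 311)
155 = 128 + 16 + 8 + 2 + 1 in binary powers of 2.
So 11^155 ≡ 24 · 250 · 265 · 121 · 11 ≡ 310 (mod 311).
Since 11^d ≡ 310 (mod 311), base 11 does not prove 311 composite.

310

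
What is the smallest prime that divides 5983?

31

5983 is odd.
Digit sum 25, not divisible by 3.
Ends in 3: not divisible by 5.
7: 5983 = 7·854 + 5
11: 5983 = 11·543 + 10
13: 5983 = 13·460 + 3
17: 5983 = 17·351 + 16
19: 5983 = 19·314 + 17
23: 5983 = 23·260 + 3
29: 5983 = 29·206 + 9
31: 5983 = 31·193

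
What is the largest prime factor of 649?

59

649 = 11 · 59
59 is prime.
So 649 = 11 · 59; the largest prime factor is 59.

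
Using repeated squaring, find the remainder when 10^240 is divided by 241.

10^1 ≡ 10 (mod 241)
10^2 ≡ 10^2 = 100 ≡ 100 (mod 241)
10^4 ≡ 100^2 = 10000 ≡ 119 (mod 241)
10^8 ≡ 119^2 = 14161 ≡ 183 (mod 241)
10^16 ≡ 183^2 = 33489 ≡ 231 (mod 241)
10^32 ≡ 231^2 = 53361 ≡ 100 (mod 241)
10^64 ≡ 100^2 = 10000 ≡ 119 (mod 241)
10^128 ≡ 119^2 = 14161 ≡ 183 (mod 241)
240 = 128 + 64 + 32 + 16 in binary powers of 2.
So 10^240 ≡ 183 · 119 · 100 · 231 ≡ 1 (mod 241).
Since the result is 1, base 10 gives no evidence that 241 is composite.

1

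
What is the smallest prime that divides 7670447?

7670447 is odd.
Digit sum 35, not divisible by 3.
Ends in 7: not divisible by 5.
7: 7670447 = 7·1095778 + 1
11: 7670447 = 11·697313 + 4
13: 7670447 = 13·590034 + 5
17: 7670447 = 17·451202 + 13
19: 7670447 = 19·403707 + 14
23: 7670447 = 23·333497 + 16
29: 7670447 = 29·264498 + 5
31: 7670447 = 31·247433 + 24
37: 7670447 = 37·207309 + 14
41: 7670447 = 41·187084 + 3
43: 7670447 = 43·178382 + 21
47: 7670447 = 47·163201

47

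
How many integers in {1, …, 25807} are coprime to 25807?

Factor: 25807 = 131 · 197.
φ(25807) = (131−1) · (197−1) = 130 · 196 = 25480.

25480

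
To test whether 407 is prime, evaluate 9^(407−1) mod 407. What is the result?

9

9^1 ≡ 9 (mod 407)
9^2 ≡ 9^2 = 81 ≡ 81 (mod 407)
9^4 ≡ 81^2 = 6561 ≡ 49 (mod 407)
9^8 ≡ 49^2 = 2401 ≡ 366 (mod 407)
9^16 ≡ 366^2 = 133956 ≡ 53 (mod 407)
9^32 ≡ 53^2 = 2809 ≡ 367 (mod 407)
9^64 ≡ 367^2 = 134689 ≡ 379 (mod 407)
9^128 ≡ 379^2 = 143641 ≡ 377 (mod 407)
9^256 ≡ 377^2 = 142129 ≡ 86 (mod 407)
406 = 256 + 128 + 16 + 4 + 2 in binary powers of 2.
So 9^406 ≡ 86 · 377 · 53 · 49 · 81 ≡ 9 (mod 407).
Since 9 ≠ 1, base 9 is a Fermat witness: 407 is composite.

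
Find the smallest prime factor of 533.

533 is odd.
Digit sum 11, not divisible by 3.
Ends in 3: not divisible by 5.
7: 533 = 7·76 + 1
11: 533 = 11·48 + 5
13: 533 = 13·41

13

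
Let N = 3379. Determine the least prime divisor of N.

3379 is odd.
Digit sum 22, not divisible by 3.
Ends in 9: not divisible by 5.
7: 3379 = 7·482 + 5
11: 3379 = 11·307 + 2
13: 3379 = 13·259 + 12
17: 3379 = 17·198 + 13
19: 3379 = 19·177 + 16
23: 3379 = 23·146 + 21
29: 3379 = 29·116 + 15
31: 3379 = 31·109

31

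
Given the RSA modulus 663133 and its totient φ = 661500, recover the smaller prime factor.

751

φ(n) = (p−1)(q−1) = n − (p+q) + 1, so p + q = 663133 − 661500 + 1 = 1634.
p and q are the roots of t² − 1634t + 663133 = 0.
Discriminant: 1634² − 4·663133 = 2669956 − 2652532 = 17424; √17424 = 132.
q = (1634 − 132)/2 = 751, p = (1634 + 132)/2 = 883.
Check: 751 · 883 = 663133.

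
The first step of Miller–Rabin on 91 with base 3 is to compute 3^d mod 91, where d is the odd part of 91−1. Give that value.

91 − 1 = 90 = 2^1 · 45, so d = 45.
3^1 ≡ 3 (mod 91)
3^2 ≡ 3^2 = 9 ≡ 9 (mod 91)
3^4 ≡ 9^2 = 81 ≡ 81 (mod 91)
3^8 ≡ 81^2 = 6561 ≡ 9 (mod 91)
3^16 ≡ 9^2 = 81 ≡ 81 (mod 91)
3^32 ≡ 81^2 = 6561 ≡ 9 (mod 91)
45 = 32 + 8 + 4 + 1 in binary powers of 2.
So 3^45 ≡ 9 · 9 · 81 · 3 ≡ 27 (mod 91).
Squaring chain: 27; never reaches −1, so base 3 is a Miller–Rabin witness that 91 is composite.

27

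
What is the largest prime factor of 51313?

51313 = 23 · 2231
2231 = 23 · 97
97 is prime.
So 51313 = 23^2 · 97; the largest prime factor is 97.

97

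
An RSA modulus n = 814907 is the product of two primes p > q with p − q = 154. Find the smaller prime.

Since p = q + 154, we have 814907 = q(q + 154), so q² + 154q − 814907 = 0.
Discriminant: 154² + 4·814907 = 23716 + 3259628 = 3283344; √3283344 = 1812.
q = (−154 + 1812)/2 = 829, and p = q + 154 = 983.
Check: 829 · 983 = 814907.

829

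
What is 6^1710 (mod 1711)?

993

6^1 ≡ 6 (mod 1711)
6^2 ≡ 6^2 = 36 ≡ 36 (mod 1711)
6^4 ≡ 36^2 = 1296 ≡ 1296 (mod 1711)
6^8 ≡ 1296^2 = 1679616 ≡ 1125 (mod 1711)
6^16 ≡ 1125^2 = 1265625 ≡ 1196 (mod 1711)
6^32 ≡ 1196^2 = 1430416 ≡ 20 (mod 1711)
6^64 ≡ 20^2 = 400 ≡ 400 (mod 1711)
6^128 ≡ 400^2 = 160000 ≡ 877 (mod 1711)
6^256 ≡ 877^2 = 769129 ≡ 890 (mod 1711)
6^512 ≡ 890^2 = 792100 ≡ 1618 (mod 1711)
6^1024 ≡ 1618^2 = 2617924 ≡ 94 (mod 1711)
1710 = 1024 + 512 + 128 + 32 + 8 + 4 + 2 in binary powers of 2.
So 6^1710 ≡ 94 · 1618 · 877 · 20 · 1125 · 1296 · 36 ≡ 993 (mod 1711).
Since 993 ≠ 1, base 6 is a Fermat witness: 1711 is composite.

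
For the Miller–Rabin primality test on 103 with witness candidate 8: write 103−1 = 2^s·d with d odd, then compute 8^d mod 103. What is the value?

1

103 − 1 = 102 = 2^1 · 51, so d = 51.
8^1 ≡ 8 (mod 103)
8^2 ≡ 8^2 = 64 ≡ 64 (mod 103)
8^4 ≡ 64^2 = 4096 ≡ 79 (mod 103)
8^8 ≡ 79^2 = 6241 ≡ 61 (mod 103)
8^16 ≡ 61^2 = 3721 ≡ 13 (mod 103)
8^32 ≡ 13^2 = 169 ≡ 66 (mod 103)
51 = 32 + 16 + 2 + 1 in binary powers of 2.
So 8^51 ≡ 66 · 13 · 64 · 8 ≡ 1 (mod 103).
Since 8^d ≡ 1 (mod 103), base 8 does not prove 103 composite.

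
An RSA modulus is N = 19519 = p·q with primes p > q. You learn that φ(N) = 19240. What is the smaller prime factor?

φ(n) = (p−1)(q−1) = n − (p+q) + 1, so p + q = 19519 − 19240 + 1 = 280.
p and q are the roots of t² − 280t + 19519 = 0.
Discriminant: 280² − 4·19519 = 78400 − 78076 = 324; √324 = 18.
q = (280 − 18)/2 = 131, p = (280 + 18)/2 = 149.
Check: 131 · 149 = 19519.

131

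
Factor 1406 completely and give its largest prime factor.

1406 = 2 · 703
703 = 19 · 37
37 is prime.
So 1406 = 2 · 19 · 37; the largest prime factor is 37.

37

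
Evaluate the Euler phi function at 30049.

29700

Factor: 30049 = 151 · 199.
φ(30049) = (151−1) · (199−1) = 150 · 198 = 29700.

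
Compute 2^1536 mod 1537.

49

2^1 ≡ 2 (mod 1537)
2^2 ≡ 2^2 = 4 ≡ 4 (mod 1537)
2^4 ≡ 4^2 = 16 ≡ 16 (mod 1537)
2^8 ≡ 16^2 = 256 ≡ 256 (mod 1537)
2^16 ≡ 256^2 = 65536 ≡ 982 (mod 1537)
2^32 ≡ 982^2 = 964324 ≡ 625 (mod 1537)
2^64 ≡ 625^2 = 390625 ≡ 227 (mod 1537)
2^128 ≡ 227^2 = 51529 ≡ 808 (mod 1537)
2^256 ≡ 808^2 = 652864 ≡ 1176 (mod 1537)
2^512 ≡ 1176^2 = 1382976 ≡ 1213 (mod 1537)
2^1024 ≡ 1213^2 = 1471369 ≡ 460 (mod 1537)
1536 = 1024 + 512 in binary powers of 2.
So 2^1536 ≡ 460 · 1213 ≡ 49 (mod 1537).
Since 49 ≠ 1, base 2 is a Fermat witness: 1537 is composite.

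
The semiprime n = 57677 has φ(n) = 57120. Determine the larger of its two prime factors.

φ(n) = (p−1)(q−1) = n − (p+q) + 1, so p + q = 57677 − 57120 + 1 = 558.
p and q are the roots of t² − 558t + 57677 = 0.
Discriminant: 558² − 4·57677 = 311364 − 230708 = 80656; √80656 = 284.
q = (558 − 284)/2 = 137, p = (558 + 284)/2 = 421.
Check: 137 · 421 = 57677.

421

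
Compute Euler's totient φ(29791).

28830

Factor: 29791 = 31^3.
φ(29791) = 31^2·(31−1) = 28830.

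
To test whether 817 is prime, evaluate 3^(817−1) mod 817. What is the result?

3^1 ≡ 3 (mod 817)
3^2 ≡ 3^2 = 9 ≡ 9 (mod 817)
3^4 ≡ 9^2 = 81 ≡ 81 (mod 817)
3^8 ≡ 81^2 = 6561 ≡ 25 (mod 817)
3^16 ≡ 25^2 = 625 ≡ 625 (mod 817)
3^32 ≡ 625^2 = 390625 ≡ 99 (mod 817)
3^64 ≡ 99^2 = 9801 ≡ 814 (mod 817)
3^128 ≡ 814^2 = 662596 ≡ 9 (mod 817)
3^256 ≡ 9^2 = 81 ≡ 81 (mod 817)
3^512 ≡ 81^2 = 6561 ≡ 25 (mod 817)
816 = 512 + 256 + 32 + 16 in binary powers of 2.
So 3^816 ≡ 25 · 81 · 99 · 625 ≡ 121 (mod 817).
Since 121 ≠ 1, base 3 is a Fermat witness: 817 is composite.

121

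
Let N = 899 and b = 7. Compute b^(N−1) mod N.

7^1 ≡ 7 (mod 899)
7^2 ≡ 7^2 = 49 ≡ 49 (mod 899)
7^4 ≡ 49^2 = 2401 ≡ 603 (mod 899)
7^8 ≡ 603^2 = 363609 ≡ 413 (mod 899)
7^16 ≡ 413^2 = 170569 ≡ 658 (mod 899)
7^32 ≡ 658^2 = 432964 ≡ 545 (mod 899)
7^64 ≡ 545^2 = 297025 ≡ 355 (mod 899)
7^128 ≡ 355^2 = 126025 ≡ 165 (mod 899)
7^256 ≡ 165^2 = 27225 ≡ 255 (mod 899)
7^512 ≡ 255^2 = 65025 ≡ 297 (mod 899)
898 = 512 + 256 + 128 + 2 in binary powers of 2.
So 7^898 ≡ 297 · 255 · 165 · 49 ≡ 484 (mod 899).
Since 484 ≠ 1, base 7 is a Fermat witness: 899 is composite.

484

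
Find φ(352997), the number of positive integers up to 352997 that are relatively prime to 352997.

Factor: 352997 = 31 · 59 · 193.
φ(352997) = (31−1) · (59−1) · (193−1) = 30 · 58 · 192 = 334080.

334080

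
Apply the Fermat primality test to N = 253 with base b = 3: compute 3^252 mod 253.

31

3^1 ≡ 3 (mod 253)
3^2 ≡ 3^2 = 9 ≡ 9 (mod 253)
3^4 ≡ 9^2 = 81 ≡ 81 (mod 253)
3^8 ≡ 81^2 = 6561 ≡ 236 (mod 253)
3^16 ≡ 236^2 = 55696 ≡ 36 (mod 253)
3^32 ≡ 36^2 = 1296 ≡ 31 (mod 253)
3^64 ≡ 31^2 = 961 ≡ 202 (mod 253)
3^128 ≡ 202^2 = 40804 ≡ 71 (mod 253)
252 = 128 + 64 + 32 + 16 + 8 + 4 in binary powers of 2.
So 3^252 ≡ 71 · 202 · 31 · 36 · 236 · 81 ≡ 31 (mod 253).
Since 31 ≠ 1, base 3 is a Fermat witness: 253 is composite.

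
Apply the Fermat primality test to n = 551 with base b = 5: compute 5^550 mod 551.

5^1 ≡ 5 (mod 551)
5^2 ≡ 5^2 = 25 ≡ 25 (mod 551)
5^4 ≡ 25^2 = 625 ≡ 74 (mod 551)
5^8 ≡ 74^2 = 5476 ≡ 517 (mod 551)
5^16 ≡ 517^2 = 267289 ≡ 54 (mod 551)
5^32 ≡ 54^2 = 2916 ≡ 161 (mod 551)
5^64 ≡ 161^2 = 25921 ≡ 24 (mod 551)
5^128 ≡ 24^2 = 576 ≡ 25 (mod 551)
5^256 ≡ 25^2 = 625 ≡ 74 (mod 551)
5^512 ≡ 74^2 = 5476 ≡ 517 (mod 551)
550 = 512 + 32 + 4 + 2 in binary powers of 2.
So 5^550 ≡ 517 · 161 · 74 · 25 ≡ 480 (mod 551).
Since 480 ≠ 1, base 5 is a Fermat witness: 551 is composite.

480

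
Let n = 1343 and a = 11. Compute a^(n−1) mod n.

11^1 ≡ 11 (mod 1343)
11^2 ≡ 11^2 = 121 ≡ 121 (mod 1343)
11^4 ≡ 121^2 = 14641 ≡ 1211 (mod 1343)
11^8 ≡ 1211^2 = 1466521 ≡ 1308 (mod 1343)
11^16 ≡ 1308^2 = 1710864 ≡ 1225 (mod 1343)
11^32 ≡ 1225^2 = 1500625 ≡ 494 (mod 1343)
11^64 ≡ 494^2 = 244036 ≡ 953 (mod 1343)
11^128 ≡ 953^2 = 908209 ≡ 341 (mod 1343)
11^256 ≡ 341^2 = 116281 ≡ 783 (mod 1343)
11^512 ≡ 783^2 = 613089 ≡ 681 (mod 1343)
11^1024 ≡ 681^2 = 463761 ≡ 426 (mod 1343)
1342 = 1024 + 256 + 32 + 16 + 8 + 4 + 2 in binary powers of 2.
So 11^1342 ≡ 426 · 783 · 494 · 1225 · 1308 · 1211 · 121 ≡ 672 (mod 1343).
Since 672 ≠ 1, base 11 is a Fermat witness: 1343 is composite.

672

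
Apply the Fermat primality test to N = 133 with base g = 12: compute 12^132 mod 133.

12^1 ≡ 12 (mod 133)
12^2 ≡ 12^2 = 144 ≡ 11 (mod 133)
12^4 ≡ 11^2 = 121 ≡ 121 (mod 133)
12^8 ≡ 121^2 = 14641 ≡ 11 (mod 133)
12^16 ≡ 11^2 = 121 ≡ 121 (mod 133)
12^32 ≡ 121^2 = 14641 ≡ 11 (mod 133)
12^64 ≡ 11^2 = 121 ≡ 121 (mod 133)
12^128 ≡ 121^2 = 14641 ≡ 11 (mod 133)
132 = 128 + 4 in binary powers of 2.
So 12^132 ≡ 11 · 121 ≡ 1 (mod 133).
Since the result is 1, base 12 gives no evidence that 133 is composite.

1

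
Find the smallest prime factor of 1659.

3

1659 is odd.
Digit sum 21, divisible by 3.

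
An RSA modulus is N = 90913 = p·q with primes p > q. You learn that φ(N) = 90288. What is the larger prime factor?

φ(n) = (p−1)(q−1) = n − (p+q) + 1, so p + q = 90913 − 90288 + 1 = 626.
p and q are the roots of t² − 626t + 90913 = 0.
Discriminant: 626² − 4·90913 = 391876 − 363652 = 28224; √28224 = 168.
q = (626 − 168)/2 = 229, p = (626 + 168)/2 = 397.
Check: 229 · 397 = 90913.

397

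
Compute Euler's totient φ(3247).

Factor: 3247 = 17 · 191.
φ(3247) = (17−1) · (191−1) = 16 · 190 = 3040.

3040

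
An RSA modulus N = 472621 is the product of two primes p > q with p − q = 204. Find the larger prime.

Since p = q + 204, we have 472621 = q(q + 204), so q² + 204q − 472621 = 0.
Discriminant: 204² + 4·472621 = 41616 + 1890484 = 1932100; √1932100 = 1390.
q = (−204 + 1390)/2 = 593, and p = q + 204 = 797.
Check: 593 · 797 = 472621.

797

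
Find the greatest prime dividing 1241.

73

1241 = 17 · 73
73 is prime.
So 1241 = 17 · 73; the largest prime factor is 73.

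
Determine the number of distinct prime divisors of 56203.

56203 = 7^2 · 1147
1147 = 31 · 37
56203 = 7^2 · 31 · 37, which has 3 distinct prime factors.

3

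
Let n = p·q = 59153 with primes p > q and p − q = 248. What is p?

Since p = q + 248, we have 59153 = q(q + 248), so q² + 248q − 59153 = 0.
Discriminant: 248² + 4·59153 = 61504 + 236612 = 298116; √298116 = 546.
q = (−248 + 546)/2 = 149, and p = q + 248 = 397.
Check: 149 · 397 = 59153.

397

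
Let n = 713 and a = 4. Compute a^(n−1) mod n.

78

4^1 ≡ 4 (mod 713)
4^2 ≡ 4^2 = 16 ≡ 16 (mod 713)
4^4 ≡ 16^2 = 256 ≡ 256 (mod 713)
4^8 ≡ 256^2 = 65536 ≡ 653 (mod 713)
4^16 ≡ 653^2 = 426409 ≡ 35 (mod 713)
4^32 ≡ 35^2 = 1225 ≡ 512 (mod 713)
4^64 ≡ 512^2 = 262144 ≡ 473 (mod 713)
4^128 ≡ 473^2 = 223729 ≡ 560 (mod 713)
4^256 ≡ 560^2 = 313600 ≡ 593 (mod 713)
4^512 ≡ 593^2 = 351649 ≡ 140 (mod 713)
712 = 512 + 128 + 64 + 8 in binary powers of 2.
So 4^712 ≡ 140 · 560 · 473 · 653 ≡ 78 (mod 713).
Since 78 ≠ 1, base 4 is a Fermat witness: 713 is composite.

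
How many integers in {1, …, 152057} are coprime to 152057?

140400

Factor: 152057 = 19 · 53 · 151.
φ(152057) = (19−1) · (53−1) · (151−1) = 18 · 52 · 150 = 140400.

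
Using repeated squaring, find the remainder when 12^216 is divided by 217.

64

12^1 ≡ 12 (mod 217)
12^2 ≡ 12^2 = 144 ≡ 144 (mod 217)
12^4 ≡ 144^2 = 20736 ≡ 121 (mod 217)
12^8 ≡ 121^2 = 14641 ≡ 102 (mod 217)
12^16 ≡ 102^2 = 10404 ≡ 205 (mod 217)
12^32 ≡ 205^2 = 42025 ≡ 144 (mod 217)
12^64 ≡ 144^2 = 20736 ≡ 121 (mod 217)
12^128 ≡ 121^2 = 14641 ≡ 102 (mod 217)
216 = 128 + 64 + 16 + 8 in binary powers of 2.
So 12^216 ≡ 102 · 121 · 205 · 102 ≡ 64 (mod 217).
Since 64 ≠ 1, base 12 is a Fermat witness: 217 is composite.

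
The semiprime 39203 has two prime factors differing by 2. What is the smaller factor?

197

Since p = q + 2, we have 39203 = q(q + 2), so q² + 2q − 39203 = 0.
Discriminant: 2² + 4·39203 = 4 + 156812 = 156816; √156816 = 396.
q = (−2 + 396)/2 = 197, and p = q + 2 = 199.
Check: 197 · 199 = 39203.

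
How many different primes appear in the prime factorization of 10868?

4

10868 = 2^2 · 2717
2717 = 11 · 247
247 = 13 · 19
10868 = 2^2 · 11 · 13 · 19, which has 4 distinct prime factors.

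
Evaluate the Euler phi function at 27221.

26892

Factor: 27221 = 163 · 167.
φ(27221) = (163−1) · (167−1) = 162 · 166 = 26892.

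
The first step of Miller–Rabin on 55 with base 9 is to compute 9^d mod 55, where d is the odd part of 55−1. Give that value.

55 − 1 = 54 = 2^1 · 27, so d = 27.
9^1 ≡ 9 (mod 55)
9^2 ≡ 9^2 = 81 ≡ 26 (mod 55)
9^4 ≡ 26^2 = 676 ≡ 16 (mod 55)
9^8 ≡ 16^2 = 256 ≡ 36 (mod 55)
9^16 ≡ 36^2 = 1296 ≡ 31 (mod 55)
27 = 16 + 8 + 2 + 1 in binary powers of 2.
So 9^27 ≡ 31 · 36 · 26 · 9 ≡ 4 (mod 55).
Squaring chain: 4; never reaches −1, so base 9 is a Miller–Rabin witness that 55 is composite.

4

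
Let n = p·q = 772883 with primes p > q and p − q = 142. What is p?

953

Since p = q + 142, we have 772883 = q(q + 142), so q² + 142q − 772883 = 0.
Discriminant: 142² + 4·772883 = 20164 + 3091532 = 3111696; √3111696 = 1764.
q = (−142 + 1764)/2 = 811, and p = q + 142 = 953.
Check: 811 · 953 = 772883.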